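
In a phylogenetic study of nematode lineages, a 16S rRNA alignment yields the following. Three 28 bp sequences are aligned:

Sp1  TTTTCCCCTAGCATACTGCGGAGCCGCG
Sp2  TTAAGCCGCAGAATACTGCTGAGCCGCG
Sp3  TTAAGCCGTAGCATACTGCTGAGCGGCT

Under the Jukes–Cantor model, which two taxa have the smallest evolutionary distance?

Sp2 and Sp3

Sp1–Sp2: 7/28 differ, p = 0.250, d = 0.304.
Sp1–Sp3: 7/28 differ, p = 0.250, d = 0.304.
Sp2–Sp3: 4/28 differ, p = 0.143, d = 0.158.
The smallest distance is between Sp2 and Sp3.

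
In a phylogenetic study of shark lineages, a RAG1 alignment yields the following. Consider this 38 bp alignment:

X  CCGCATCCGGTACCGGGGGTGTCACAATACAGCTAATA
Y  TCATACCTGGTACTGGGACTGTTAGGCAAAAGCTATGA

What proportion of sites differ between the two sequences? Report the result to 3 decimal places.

The sequences differ at 16 of 38 positions.
p = 16/38 = 0.421052… ≈ 0.421 (to 3 d.p.).

0.421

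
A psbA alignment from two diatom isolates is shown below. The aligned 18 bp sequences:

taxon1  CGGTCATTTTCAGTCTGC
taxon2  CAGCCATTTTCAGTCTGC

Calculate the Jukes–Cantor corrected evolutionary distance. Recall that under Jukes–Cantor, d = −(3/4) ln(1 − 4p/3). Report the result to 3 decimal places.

The sequences differ at 2 of 18 sites (2, 4), so p = 2/18 ≈ 0.111111.
d = −(3/4) ln(1 − 4p/3) = −0.75 ln(1 − 0.148148) = −0.75 ln(0.851852)
  = −0.75 × (-0.160342) = 0.120257 substitutions/site.

0.120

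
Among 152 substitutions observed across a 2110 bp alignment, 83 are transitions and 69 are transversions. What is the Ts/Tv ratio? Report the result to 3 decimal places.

1.203

R = 83/69 = 1.202898… ≈ 1.203 (to 3 d.p.).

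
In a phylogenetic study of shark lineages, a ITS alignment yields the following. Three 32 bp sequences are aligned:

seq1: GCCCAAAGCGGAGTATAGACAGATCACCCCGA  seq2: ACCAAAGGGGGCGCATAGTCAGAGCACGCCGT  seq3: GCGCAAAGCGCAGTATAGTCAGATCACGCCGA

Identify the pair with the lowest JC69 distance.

seq1 and seq3

seq1–seq2: 10/32 differ, p = 0.313, d = 0.404.
seq1–seq3: 4/32 differ, p = 0.125, d = 0.137.
seq2–seq3: 10/32 differ, p = 0.313, d = 0.404.
The smallest distance is between seq1 and seq3.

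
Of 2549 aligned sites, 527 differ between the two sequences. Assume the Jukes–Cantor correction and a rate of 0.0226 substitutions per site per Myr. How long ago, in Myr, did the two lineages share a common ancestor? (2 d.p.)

p = 527/2549 ≈ 0.206748.
d = −(3/4) ln(1 − 4p/3) = −0.75 ln(1 − 0.275664) = −0.75 ln(0.724336)
  = −0.75 × (-0.322500) = 0.241875 substitutions/site.
Under a molecular clock d = 2μt, so t = d/(2μ) = 0.241875 / (2 × 0.0226) = 5.35 Myr.

5.35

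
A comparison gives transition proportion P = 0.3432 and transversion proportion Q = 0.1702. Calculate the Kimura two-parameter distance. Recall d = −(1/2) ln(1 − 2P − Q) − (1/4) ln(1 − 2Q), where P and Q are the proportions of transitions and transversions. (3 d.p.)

Under the Kimura two-parameter model, d = −½ ln(1 − 2P − Q) − ¼ ln(1 − 2Q).
1 − 2P − Q = 0.1434, giving −½ ln(0.1434) = 0.971059.
1 − 2Q = 0.6596, giving −¼ ln(0.6596) = 0.104030.
d = 0.971059 + 0.104030 = 1.075089.

1.075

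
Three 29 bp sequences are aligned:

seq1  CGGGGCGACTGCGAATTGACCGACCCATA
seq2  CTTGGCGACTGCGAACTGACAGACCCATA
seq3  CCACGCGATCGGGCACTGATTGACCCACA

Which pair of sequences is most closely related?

seq1–seq2: 4/29 differ, p = 0.138, d = 0.152.
seq1–seq3: 11/29 differ, p = 0.379, d = 0.529.
seq2–seq3: 10/29 differ, p = 0.345, d = 0.462.
The smallest distance is between seq1 and seq2.

seq1 and seq2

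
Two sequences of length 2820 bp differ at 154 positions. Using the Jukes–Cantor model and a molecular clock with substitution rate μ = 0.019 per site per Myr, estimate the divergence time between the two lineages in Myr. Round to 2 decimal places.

p = 154/2820 ≈ 0.05461.
d = −(3/4) ln(1 − 4p/3) = −0.75 ln(1 − 0.072813) = −0.75 ln(0.927187)
  = −0.75 × (-0.075600) = 0.056700 substitutions/site.
Under a molecular clock d = 2μt, so t = d/(2μ) = 0.056700 / (2 × 0.019) = 1.49 Myr.

1.49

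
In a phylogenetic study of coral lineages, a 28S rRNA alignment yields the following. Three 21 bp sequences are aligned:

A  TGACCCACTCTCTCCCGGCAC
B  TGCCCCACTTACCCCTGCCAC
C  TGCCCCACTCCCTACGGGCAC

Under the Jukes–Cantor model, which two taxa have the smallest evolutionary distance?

A and C

A–B: 6/21 differ, p = 0.286, d = 0.360.
A–C: 4/21 differ, p = 0.190, d = 0.220.
B–C: 6/21 differ, p = 0.286, d = 0.360.
The smallest distance is between A and C.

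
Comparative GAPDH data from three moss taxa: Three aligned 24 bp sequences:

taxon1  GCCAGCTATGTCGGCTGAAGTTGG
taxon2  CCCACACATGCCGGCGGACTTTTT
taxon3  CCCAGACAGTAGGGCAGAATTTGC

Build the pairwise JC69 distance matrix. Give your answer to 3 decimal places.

taxon1–taxon2: 10/24 sites differ → p ≈ 0.416667, d = −0.75 ln(1 − 0.555556) = 0.608198 ≈ 0.608.
taxon1–taxon3: 10/24 sites differ → p ≈ 0.416667, d = −0.75 ln(1 − 0.555556) = 0.608198 ≈ 0.608.
taxon2–taxon3: 9/24 sites differ → p = 0.375, d = −0.75 ln(1 − 0.5) = 0.519860 ≈ 0.520.

d(taxon1,taxon2) = 0.608, d(taxon1,taxon3) = 0.608, d(taxon2,taxon3) = 0.520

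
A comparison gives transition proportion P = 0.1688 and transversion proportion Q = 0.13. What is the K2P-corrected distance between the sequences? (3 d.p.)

0.390

Under the Kimura two-parameter model, d = −½ ln(1 − 2P − Q) − ¼ ln(1 − 2Q).
1 − 2P − Q = 0.5324, giving −½ ln(0.5324) = 0.315180.
1 − 2Q = 0.74, giving −¼ ln(0.74) = 0.075276.
d = 0.315180 + 0.075276 = 0.390456.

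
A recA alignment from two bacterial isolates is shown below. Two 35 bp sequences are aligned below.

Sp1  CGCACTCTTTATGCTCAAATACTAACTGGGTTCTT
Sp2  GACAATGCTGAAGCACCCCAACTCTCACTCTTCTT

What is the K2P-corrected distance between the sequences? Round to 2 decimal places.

Of 35 sites, 2 differences are transitions and 16 are transversions, so P = 2/35 ≈ 0.057143 and Q = 16/35 ≈ 0.457143.
Under the Kimura two-parameter model, d = −½ ln(1 − 2P − Q) − ¼ ln(1 − 2Q).
1 − 2P − Q = 0.428571, giving −½ ln(0.428571) = 0.423649.
1 − 2Q = 0.085714, giving −¼ ln(0.085714) = 0.614185.
d = 0.423649 + 0.614185 = 1.037834.

1.04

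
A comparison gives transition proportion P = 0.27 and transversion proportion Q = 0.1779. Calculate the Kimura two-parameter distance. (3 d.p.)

Under the Kimura two-parameter model, d = −½ ln(1 − 2P − Q) − ¼ ln(1 − 2Q).
1 − 2P − Q = 0.2821, giving −½ ln(0.2821) = 0.632747.
1 − 2Q = 0.6442, giving −¼ ln(0.6442) = 0.109937.
d = 0.632747 + 0.109937 = 0.742684.

0.743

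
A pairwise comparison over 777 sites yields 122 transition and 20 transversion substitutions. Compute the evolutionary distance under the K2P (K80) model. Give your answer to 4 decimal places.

0.2208

P = 122/777 ≈ 0.157014 and Q = 20/777 ≈ 0.02574.
Under the Kimura two-parameter model, d = −½ ln(1 − 2P − Q) − ¼ ln(1 − 2Q).
1 − 2P − Q = 0.660232, giving −½ ln(0.660232) = 0.207582.
1 − 2Q = 0.94852, giving −¼ ln(0.94852) = 0.013213.
d = 0.207582 + 0.013213 = 0.220795.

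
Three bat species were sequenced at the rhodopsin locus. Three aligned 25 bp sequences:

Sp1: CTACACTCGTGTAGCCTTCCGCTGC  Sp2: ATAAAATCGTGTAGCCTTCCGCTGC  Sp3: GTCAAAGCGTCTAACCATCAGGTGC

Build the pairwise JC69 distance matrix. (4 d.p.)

d(Sp1,Sp2) = 0.1308, d(Sp1,Sp3) = 0.5716, d(Sp2,Sp3) = 0.4172

Sp1–Sp2: 3/25 sites differ → p = 0.12, d = −0.75 ln(1 − 0.16) = 0.130765 ≈ 0.1308.
Sp1–Sp3: 10/25 sites differ → p = 0.4, d = −0.75 ln(1 − 0.533333) = 0.571605 ≈ 0.5716.
Sp2–Sp3: 8/25 sites differ → p = 0.32, d = −0.75 ln(1 − 0.426667) = 0.417216 ≈ 0.4172.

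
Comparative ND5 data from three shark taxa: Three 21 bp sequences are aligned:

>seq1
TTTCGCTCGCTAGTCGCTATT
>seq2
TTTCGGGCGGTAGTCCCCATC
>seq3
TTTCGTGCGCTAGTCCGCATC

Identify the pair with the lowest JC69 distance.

seq2 and seq3

seq1–seq2: 6/21 differ, p = 0.286, d = 0.360.
seq1–seq3: 6/21 differ, p = 0.286, d = 0.360.
seq2–seq3: 3/21 differ, p = 0.143, d = 0.158.
The smallest distance is between seq2 and seq3.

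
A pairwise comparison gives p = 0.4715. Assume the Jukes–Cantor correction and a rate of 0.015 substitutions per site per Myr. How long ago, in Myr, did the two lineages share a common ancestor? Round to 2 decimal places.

d = −(3/4) ln(1 − 4p/3) = −0.75 ln(1 − 0.628667) = −0.75 ln(0.371333)
  = −0.75 × (-0.990656) = 0.742992 substitutions/site.
Under a molecular clock d = 2μt, so t = d/(2μ) = 0.742992 / (2 × 0.015) = 24.77 Myr.

24.77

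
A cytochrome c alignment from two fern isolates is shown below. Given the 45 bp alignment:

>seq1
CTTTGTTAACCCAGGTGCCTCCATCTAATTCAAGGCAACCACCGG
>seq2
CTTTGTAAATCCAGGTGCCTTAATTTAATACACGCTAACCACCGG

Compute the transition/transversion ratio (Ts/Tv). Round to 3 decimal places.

Transitions are A↔G and C↔T; transversions are all other mismatches.
Transitions: 4. Transversions: 5.
R = 4/5 = 0.800.

0.800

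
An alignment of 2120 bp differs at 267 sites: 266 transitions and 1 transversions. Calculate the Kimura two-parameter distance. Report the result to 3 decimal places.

P = 266/2120 ≈ 0.125472 and Q = 1/2120 ≈ 0.000472.
Under the Kimura two-parameter model, d = −½ ln(1 − 2P − Q) − ¼ ln(1 − 2Q).
1 − 2P − Q = 0.748584, giving −½ ln(0.748584) = 0.144786.
1 − 2Q = 0.999056, giving −¼ ln(0.999056) = 0.000236.
d = 0.144786 + 0.000236 = 0.145022.

0.145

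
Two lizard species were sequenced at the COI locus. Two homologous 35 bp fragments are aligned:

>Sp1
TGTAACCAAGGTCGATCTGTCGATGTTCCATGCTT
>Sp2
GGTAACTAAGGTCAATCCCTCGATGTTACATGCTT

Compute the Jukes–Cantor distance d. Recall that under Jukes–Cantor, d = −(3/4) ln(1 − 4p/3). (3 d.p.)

0.195

The sequences differ at 6 of 35 sites (1, 7, 14, 18, 19, 28), so p = 6/35 ≈ 0.171429.
d = −(3/4) ln(1 − 4p/3) = −0.75 ln(1 − 0.228572) = −0.75 ln(0.771428)
  = −0.75 × (-0.259512) = 0.194634 substitutions/site.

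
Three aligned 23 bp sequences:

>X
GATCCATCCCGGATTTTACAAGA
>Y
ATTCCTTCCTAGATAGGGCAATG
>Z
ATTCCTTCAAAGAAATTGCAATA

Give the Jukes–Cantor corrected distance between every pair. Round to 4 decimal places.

d(X,Y) = 0.7614, d(X,Z) = 0.6501, d(Y,Z) = 0.3206

X–Y: 11/23 sites differ → p ≈ 0.478261, d = −0.75 ln(1 − 0.637681) = 0.761423 ≈ 0.7614.
X–Z: 10/23 sites differ → p ≈ 0.434783, d = −0.75 ln(1 − 0.579711) = 0.650110 ≈ 0.6501.
Y–Z: 6/23 sites differ → p ≈ 0.26087, d = −0.75 ln(1 − 0.347827) = 0.320584 ≈ 0.3206.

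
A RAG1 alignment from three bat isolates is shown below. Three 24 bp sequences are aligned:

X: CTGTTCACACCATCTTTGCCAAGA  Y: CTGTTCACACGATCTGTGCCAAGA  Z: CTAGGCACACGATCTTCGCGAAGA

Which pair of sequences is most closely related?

X and Y

X–Y: 2/24 differ, p = 0.083, d = 0.088.
X–Z: 6/24 differ, p = 0.250, d = 0.304.
Y–Z: 6/24 differ, p = 0.250, d = 0.304.
The smallest distance is between X and Y.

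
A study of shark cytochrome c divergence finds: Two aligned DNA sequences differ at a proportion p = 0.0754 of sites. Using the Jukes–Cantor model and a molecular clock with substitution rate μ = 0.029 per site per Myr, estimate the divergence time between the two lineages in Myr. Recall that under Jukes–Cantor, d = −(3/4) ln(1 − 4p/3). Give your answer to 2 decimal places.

1.37

d = −(3/4) ln(1 − 4p/3) = −0.75 ln(1 − 0.100533) = −0.75 ln(0.899467)
  = −0.75 × (-0.105953) = 0.079465 substitutions/site.
Under a molecular clock d = 2μt, so t = d/(2μ) = 0.079465 / (2 × 0.029) = 1.37 Myr.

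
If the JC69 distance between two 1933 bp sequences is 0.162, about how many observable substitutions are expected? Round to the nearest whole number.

Invert JC69: p = (3/4)(1 − e^(−4d/3)) = 0.75 × (1 − e^(-0.216)) = 0.75 × (1 − 0.805735) = 0.145699.
Expected differing sites = pL ≈ 0.145699 × 1933 = 281.636167 ≈ 282.

282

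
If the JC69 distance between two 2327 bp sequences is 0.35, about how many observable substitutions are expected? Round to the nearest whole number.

Invert JC69: p = (3/4)(1 − e^(−4d/3)) = 0.75 × (1 − e^(-0.466667)) = 0.75 × (1 − 0.627089) = 0.279683.
Expected differing sites = pL ≈ 0.279683 × 2327 = 650.822341 ≈ 651.

651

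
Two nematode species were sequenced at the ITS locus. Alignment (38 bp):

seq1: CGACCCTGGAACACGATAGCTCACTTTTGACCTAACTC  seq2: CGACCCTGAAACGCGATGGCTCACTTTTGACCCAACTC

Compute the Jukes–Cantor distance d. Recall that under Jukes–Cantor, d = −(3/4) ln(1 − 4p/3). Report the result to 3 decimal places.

The sequences differ at 4 of 38 sites (9, 13, 18, 33), so p = 4/38 ≈ 0.105263.
d = −(3/4) ln(1 − 4p/3) = −0.75 ln(1 − 0.140351) = −0.75 ln(0.859649)
  = −0.75 × (-0.151231) = 0.113423 substitutions/site.

0.113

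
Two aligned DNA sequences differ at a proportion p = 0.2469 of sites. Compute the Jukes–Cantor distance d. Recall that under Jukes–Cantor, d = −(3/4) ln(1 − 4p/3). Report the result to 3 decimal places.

d = −(3/4) ln(1 − 4p/3) = −0.75 ln(1 − 0.3292) = −0.75 ln(0.6708)
  = −0.75 × (-0.399284) = 0.299463 substitutions/site.

0.299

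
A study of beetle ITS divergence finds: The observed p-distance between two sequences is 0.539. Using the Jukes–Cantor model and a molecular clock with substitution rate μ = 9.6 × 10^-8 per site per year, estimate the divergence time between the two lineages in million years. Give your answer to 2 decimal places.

d = −(3/4) ln(1 − 4p/3) = −0.75 ln(1 − 0.718667) = −0.75 ln(0.281333)
  = −0.75 × (-1.268216) = 0.951162 substitutions/site.
Under a molecular clock d = 2μt, so t = d/(2μ) = 0.951162 / (2 × 9.6 × 10^-8) = 4.95 million years.

4.95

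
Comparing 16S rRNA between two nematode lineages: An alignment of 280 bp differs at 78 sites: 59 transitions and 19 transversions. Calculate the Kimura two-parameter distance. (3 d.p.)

P = 59/280 ≈ 0.210714 and Q = 19/280 ≈ 0.067857.
Under the Kimura two-parameter model, d = −½ ln(1 − 2P − Q) − ¼ ln(1 − 2Q).
1 − 2P − Q = 0.510715, giving −½ ln(0.510715) = 0.335972.
1 − 2Q = 0.864286, giving −¼ ln(0.864286) = 0.036463.
d = 0.335972 + 0.036463 = 0.372435.

0.372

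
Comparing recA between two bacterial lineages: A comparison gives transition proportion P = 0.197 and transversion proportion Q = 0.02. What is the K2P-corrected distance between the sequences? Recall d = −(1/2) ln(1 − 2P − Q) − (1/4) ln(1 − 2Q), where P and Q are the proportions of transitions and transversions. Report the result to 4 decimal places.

0.2774

Under the Kimura two-parameter model, d = −½ ln(1 − 2P − Q) − ¼ ln(1 − 2Q).
1 − 2P − Q = 0.586, giving −½ ln(0.586) = 0.267218.
1 − 2Q = 0.96, giving −¼ ln(0.96) = 0.010205.
d = 0.267218 + 0.010205 = 0.277423.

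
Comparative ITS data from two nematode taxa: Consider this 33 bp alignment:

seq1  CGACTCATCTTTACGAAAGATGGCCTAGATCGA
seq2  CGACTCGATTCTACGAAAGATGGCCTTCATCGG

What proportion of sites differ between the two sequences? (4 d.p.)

0.2121

The sequences differ at 7 of 33 positions (sites 7, 8, 9, 11, 27, 28, 33).
p = 7/33 = 0.212121… ≈ 0.2121 (to 4 d.p.).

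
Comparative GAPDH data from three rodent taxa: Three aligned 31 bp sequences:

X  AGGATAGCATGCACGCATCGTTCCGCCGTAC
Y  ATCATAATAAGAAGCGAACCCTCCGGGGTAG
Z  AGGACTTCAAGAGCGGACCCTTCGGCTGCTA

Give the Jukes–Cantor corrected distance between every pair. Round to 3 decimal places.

X–Y: 15/31 sites differ → p ≈ 0.483871, d = −0.75 ln(1 − 0.645161) = 0.777068 ≈ 0.777.
X–Z: 14/31 sites differ → p ≈ 0.451613, d = −0.75 ln(1 − 0.602151) = 0.691262 ≈ 0.691.
Y–Z: 17/31 sites differ → p ≈ 0.548387, d = −0.75 ln(1 − 0.731183) = 0.985293 ≈ 0.985.

d(X,Y) = 0.777, d(X,Z) = 0.691, d(Y,Z) = 0.985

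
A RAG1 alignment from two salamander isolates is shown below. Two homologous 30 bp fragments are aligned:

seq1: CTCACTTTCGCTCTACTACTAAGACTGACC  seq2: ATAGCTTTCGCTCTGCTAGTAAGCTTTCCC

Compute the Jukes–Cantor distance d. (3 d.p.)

The sequences differ at 9 of 30 sites (1, 3, 4, 15, 19, 24, 25, 27, 28), so p = 9/30 = 0.3.
d = −(3/4) ln(1 − 4p/3) = −0.75 ln(1 − 0.4) = −0.75 ln(0.6)
  = −0.75 × (-0.510826) = 0.383120 substitutions/site.

0.383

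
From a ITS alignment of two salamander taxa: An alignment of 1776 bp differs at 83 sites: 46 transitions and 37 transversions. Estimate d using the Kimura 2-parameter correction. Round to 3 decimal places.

P = 46/1776 ≈ 0.025901 and Q = 37/1776 ≈ 0.020833.
Under the Kimura two-parameter model, d = −½ ln(1 − 2P − Q) − ¼ ln(1 − 2Q).
1 − 2P − Q = 0.927365, giving −½ ln(0.927365) = 0.037704.
1 − 2Q = 0.958334, giving −¼ ln(0.958334) = 0.010640.
d = 0.037704 + 0.010640 = 0.048344.

0.048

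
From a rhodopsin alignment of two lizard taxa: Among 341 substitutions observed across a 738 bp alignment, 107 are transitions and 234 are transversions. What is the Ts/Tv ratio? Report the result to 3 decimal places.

0.457

R = 107/234 = 0.457264… ≈ 0.457 (to 3 d.p.).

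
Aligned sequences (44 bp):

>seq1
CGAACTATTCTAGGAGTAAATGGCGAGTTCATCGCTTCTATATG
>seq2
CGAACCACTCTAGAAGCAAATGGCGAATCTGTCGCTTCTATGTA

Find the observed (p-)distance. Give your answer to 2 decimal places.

0.23

The sequences differ at 10 of 44 positions (sites 6, 8, 14, 17, 27, 29, 30, 31, 42, 44).
p = 10/44 = 0.227272… ≈ 0.23 (to 2 d.p.).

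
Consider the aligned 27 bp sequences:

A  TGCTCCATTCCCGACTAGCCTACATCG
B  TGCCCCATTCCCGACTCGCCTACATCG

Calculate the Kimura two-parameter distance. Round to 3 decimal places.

0.078

Of 27 sites, 1 differences are transitions and 1 are transversions, so P = 1/27 ≈ 0.037037 and Q = 1/27 ≈ 0.037037.
Under the Kimura two-parameter model, d = −½ ln(1 − 2P − Q) − ¼ ln(1 − 2Q).
1 − 2P − Q = 0.888889, giving −½ ln(0.888889) = 0.058891.
1 − 2Q = 0.925926, giving −¼ ln(0.925926) = 0.019240.
d = 0.058891 + 0.019240 = 0.078131.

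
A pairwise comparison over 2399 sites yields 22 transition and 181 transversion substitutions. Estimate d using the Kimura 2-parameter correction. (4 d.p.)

0.0901

P = 22/2399 ≈ 0.00917 and Q = 181/2399 ≈ 0.075448.
Under the Kimura two-parameter model, d = −½ ln(1 − 2P − Q) − ¼ ln(1 − 2Q).
1 − 2P − Q = 0.906212, giving −½ ln(0.906212) = 0.049241.
1 − 2Q = 0.849104, giving −¼ ln(0.849104) = 0.040893.
d = 0.049241 + 0.040893 = 0.090134.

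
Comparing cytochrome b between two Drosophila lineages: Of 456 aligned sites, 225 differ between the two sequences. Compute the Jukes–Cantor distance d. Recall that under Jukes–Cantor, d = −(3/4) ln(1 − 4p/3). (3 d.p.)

p = 225/456 ≈ 0.493421.
d = −(3/4) ln(1 − 4p/3) = −0.75 ln(1 − 0.657895) = −0.75 ln(0.342105)
  = −0.75 × (-1.072638) = 0.804479 substitutions/site.

0.804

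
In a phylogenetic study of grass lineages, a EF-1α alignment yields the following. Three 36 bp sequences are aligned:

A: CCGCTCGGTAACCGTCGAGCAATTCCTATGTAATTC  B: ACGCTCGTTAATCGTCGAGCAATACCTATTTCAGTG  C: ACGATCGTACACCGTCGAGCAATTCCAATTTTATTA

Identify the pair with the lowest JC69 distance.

A–B: 8/36 differ, p = 0.222, d = 0.264.
A–C: 9/36 differ, p = 0.250, d = 0.304.
B–C: 9/36 differ, p = 0.250, d = 0.304.
The smallest distance is between A and B.

A and B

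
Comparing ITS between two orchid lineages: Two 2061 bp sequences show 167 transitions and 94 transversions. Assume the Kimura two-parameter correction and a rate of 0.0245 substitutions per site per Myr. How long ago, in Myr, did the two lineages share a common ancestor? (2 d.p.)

2.86

P = 167/2061 ≈ 0.081029 and Q = 94/2061 ≈ 0.045609.
Under the Kimura two-parameter model, d = −½ ln(1 − 2P − Q) − ¼ ln(1 − 2Q).
1 − 2P − Q = 0.792333, giving −½ ln(0.792333) = 0.116387.
1 − 2Q = 0.908782, giving −¼ ln(0.908782) = 0.023913.
d = 0.116387 + 0.023913 = 0.140300.
Under a molecular clock d = 2μt, so t = d/(2μ) = 0.140300 / (2 × 0.0245) = 2.86 Myr.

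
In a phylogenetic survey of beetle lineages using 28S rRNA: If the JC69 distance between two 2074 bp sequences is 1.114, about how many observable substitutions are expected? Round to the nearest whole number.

Invert JC69: p = (3/4)(1 − e^(−4d/3)) = 0.75 × (1 − e^(-1.485333)) = 0.75 × (1 − 0.226427) = 0.580180.
Expected differing sites = pL ≈ 0.580180 × 2074 = 1203.29332 ≈ 1203.

1203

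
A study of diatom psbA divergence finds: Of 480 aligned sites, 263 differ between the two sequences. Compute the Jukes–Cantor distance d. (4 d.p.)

p = 263/480 ≈ 0.547917.
d = −(3/4) ln(1 − 4p/3) = −0.75 ln(1 − 0.730556) = −0.75 ln(0.269444)
  = −0.75 × (-1.311395) = 0.983546 substitutions/site.

0.9835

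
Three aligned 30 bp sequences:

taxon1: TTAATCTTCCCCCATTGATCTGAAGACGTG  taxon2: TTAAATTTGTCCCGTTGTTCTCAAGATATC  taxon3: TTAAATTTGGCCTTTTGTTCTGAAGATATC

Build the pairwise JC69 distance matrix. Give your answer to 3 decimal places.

d(taxon1,taxon2) = 0.441, d(taxon1,taxon3) = 0.441, d(taxon2,taxon3) = 0.147

taxon1–taxon2: 10/30 sites differ → p ≈ 0.333333, d = −0.75 ln(1 − 0.444444) = 0.440839 ≈ 0.441.
taxon1–taxon3: 10/30 sites differ → p ≈ 0.333333, d = −0.75 ln(1 − 0.444444) = 0.440839 ≈ 0.441.
taxon2–taxon3: 4/30 sites differ → p ≈ 0.133333, d = −0.75 ln(1 − 0.177777) = 0.146808 ≈ 0.147.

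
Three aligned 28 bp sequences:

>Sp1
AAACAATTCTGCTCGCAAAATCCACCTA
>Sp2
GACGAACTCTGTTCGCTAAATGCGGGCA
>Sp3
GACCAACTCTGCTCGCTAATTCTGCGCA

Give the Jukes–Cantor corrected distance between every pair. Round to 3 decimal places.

Sp1–Sp2: 11/28 sites differ → p ≈ 0.392857, d = −0.75 ln(1 − 0.523809) = 0.556452 ≈ 0.556.
Sp1–Sp3: 9/28 sites differ → p ≈ 0.321429, d = −0.75 ln(1 − 0.428572) = 0.419713 ≈ 0.420.
Sp2–Sp3: 6/28 sites differ → p ≈ 0.214286, d = −0.75 ln(1 − 0.285715) = 0.252355 ≈ 0.252.

d(Sp1,Sp2) = 0.556, d(Sp1,Sp3) = 0.420, d(Sp2,Sp3) = 0.252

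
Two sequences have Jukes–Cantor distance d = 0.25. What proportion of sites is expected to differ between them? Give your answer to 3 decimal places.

0.213

p = (3/4)(1 − e^(−4d/3)) = 0.75 × (1 − e^(-0.333333)) = 0.75 × (1 − 0.716532) = 0.212601.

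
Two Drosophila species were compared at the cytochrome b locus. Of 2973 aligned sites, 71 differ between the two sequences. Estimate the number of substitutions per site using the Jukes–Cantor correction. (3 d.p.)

p = 71/2973 ≈ 0.023882.
d = −(3/4) ln(1 − 4p/3) = −0.75 ln(1 − 0.031843) = −0.75 ln(0.968157)
  = −0.75 × (-0.032361) = 0.024271 substitutions/site.

0.024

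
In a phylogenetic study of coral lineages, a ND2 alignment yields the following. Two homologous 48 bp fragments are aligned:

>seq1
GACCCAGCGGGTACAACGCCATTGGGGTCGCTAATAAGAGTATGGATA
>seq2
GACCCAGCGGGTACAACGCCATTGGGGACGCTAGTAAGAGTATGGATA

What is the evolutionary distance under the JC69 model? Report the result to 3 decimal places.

The sequences differ at 2 of 48 sites (28, 34), so p = 2/48 ≈ 0.041667.
d = −(3/4) ln(1 − 4p/3) = −0.75 ln(1 − 0.055556) = −0.75 ln(0.944444)
  = −0.75 × (-0.057159) = 0.042869 substitutions/site.

0.043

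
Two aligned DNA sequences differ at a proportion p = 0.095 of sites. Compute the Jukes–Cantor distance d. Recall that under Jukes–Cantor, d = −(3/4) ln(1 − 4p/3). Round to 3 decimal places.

d = −(3/4) ln(1 − 4p/3) = −0.75 ln(1 − 0.126667) = −0.75 ln(0.873333)
  = −0.75 × (-0.135438) = 0.101579 substitutions/site.

0.102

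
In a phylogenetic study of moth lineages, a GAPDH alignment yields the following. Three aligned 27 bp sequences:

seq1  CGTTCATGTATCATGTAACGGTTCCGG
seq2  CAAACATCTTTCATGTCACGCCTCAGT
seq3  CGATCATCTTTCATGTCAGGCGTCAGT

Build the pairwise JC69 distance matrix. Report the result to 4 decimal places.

seq1–seq2: 10/27 sites differ → p ≈ 0.37037, d = −0.75 ln(1 − 0.493827) = 0.510658 ≈ 0.5107.
seq1–seq3: 9/27 sites differ → p ≈ 0.333333, d = −0.75 ln(1 − 0.444444) = 0.440839 ≈ 0.4408.
seq2–seq3: 4/27 sites differ → p ≈ 0.148148, d = −0.75 ln(1 − 0.197531) = 0.165047 ≈ 0.1650.

d(seq1,seq2) = 0.5107, d(seq1,seq3) = 0.4408, d(seq2,seq3) = 0.1650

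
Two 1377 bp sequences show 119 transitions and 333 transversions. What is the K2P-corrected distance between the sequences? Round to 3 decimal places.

P = 119/1377 ≈ 0.08642 and Q = 333/1377 ≈ 0.24183.
Under the Kimura two-parameter model, d = −½ ln(1 − 2P − Q) − ¼ ln(1 − 2Q).
1 − 2P − Q = 0.58533, giving −½ ln(0.58533) = 0.267790.
1 − 2Q = 0.51634, giving −¼ ln(0.51634) = 0.165247.
d = 0.267790 + 0.165247 = 0.433037.

0.433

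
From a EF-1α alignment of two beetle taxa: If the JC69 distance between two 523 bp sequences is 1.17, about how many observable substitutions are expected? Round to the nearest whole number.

310

Invert JC69: p = (3/4)(1 − e^(−4d/3)) = 0.75 × (1 − e^(-1.56)) = 0.75 × (1 − 0.210136) = 0.592398.
Expected differing sites = pL ≈ 0.592398 × 523 = 309.824154 ≈ 310.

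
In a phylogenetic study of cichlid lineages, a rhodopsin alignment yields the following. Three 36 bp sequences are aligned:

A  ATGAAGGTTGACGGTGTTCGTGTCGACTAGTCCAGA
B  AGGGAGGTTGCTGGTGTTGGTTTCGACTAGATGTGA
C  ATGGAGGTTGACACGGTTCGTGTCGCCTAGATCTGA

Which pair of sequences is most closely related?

A and C

A–B: 10/36 differ, p = 0.278, d = 0.347.
A–C: 8/36 differ, p = 0.222, d = 0.264.
B–C: 10/36 differ, p = 0.278, d = 0.347.
The smallest distance is between A and C.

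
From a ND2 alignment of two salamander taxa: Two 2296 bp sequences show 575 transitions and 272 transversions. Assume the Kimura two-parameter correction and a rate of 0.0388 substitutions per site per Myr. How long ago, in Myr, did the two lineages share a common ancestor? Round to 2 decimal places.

7.09

P = 575/2296 ≈ 0.250436 and Q = 272/2296 ≈ 0.118467.
Under the Kimura two-parameter model, d = −½ ln(1 − 2P − Q) − ¼ ln(1 − 2Q).
1 − 2P − Q = 0.380661, giving −½ ln(0.380661) = 0.482923.
1 − 2Q = 0.763066, giving −¼ ln(0.763066) = 0.067603.
d = 0.482923 + 0.067603 = 0.550526.
Under a molecular clock d = 2μt, so t = d/(2μ) = 0.550526 / (2 × 0.0388) = 7.09 Myr.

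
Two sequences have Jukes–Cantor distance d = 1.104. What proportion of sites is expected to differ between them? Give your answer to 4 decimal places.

0.5779

p = (3/4)(1 − e^(−4d/3)) = 0.75 × (1 − e^(-1.472)) = 0.75 × (1 − 0.229466) = 0.577901.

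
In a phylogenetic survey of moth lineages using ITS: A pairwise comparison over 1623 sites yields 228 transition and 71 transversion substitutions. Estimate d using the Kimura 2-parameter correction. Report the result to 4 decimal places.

0.2192

P = 228/1623 ≈ 0.140481 and Q = 71/1623 ≈ 0.043746.
Under the Kimura two-parameter model, d = −½ ln(1 − 2P − Q) − ¼ ln(1 − 2Q).
1 − 2P − Q = 0.675292, giving −½ ln(0.675292) = 0.196305.
1 − 2Q = 0.912508, giving −¼ ln(0.912508) = 0.022890.
d = 0.196305 + 0.022890 = 0.219195.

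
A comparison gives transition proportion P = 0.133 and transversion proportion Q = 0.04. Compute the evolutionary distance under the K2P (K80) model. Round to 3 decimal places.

0.203

Under the Kimura two-parameter model, d = −½ ln(1 − 2P − Q) − ¼ ln(1 − 2Q).
1 − 2P − Q = 0.694, giving −½ ln(0.694) = 0.182642.
1 − 2Q = 0.92, giving −¼ ln(0.92) = 0.020845.
d = 0.182642 + 0.020845 = 0.203487.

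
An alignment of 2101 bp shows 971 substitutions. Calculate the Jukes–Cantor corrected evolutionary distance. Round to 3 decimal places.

0.718

p = 971/2101 ≈ 0.462161.
d = −(3/4) ln(1 − 4p/3) = −0.75 ln(1 − 0.616215) = −0.75 ln(0.383785)
  = −0.75 × (-0.957673) = 0.718255 substitutions/site.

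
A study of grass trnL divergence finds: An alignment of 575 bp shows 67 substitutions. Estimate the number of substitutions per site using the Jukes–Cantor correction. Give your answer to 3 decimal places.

p = 67/575 ≈ 0.116522.
d = −(3/4) ln(1 − 4p/3) = −0.75 ln(1 − 0.155363) = −0.75 ln(0.844637)
  = −0.75 × (-0.168848) = 0.126636 substitutions/site.

0.127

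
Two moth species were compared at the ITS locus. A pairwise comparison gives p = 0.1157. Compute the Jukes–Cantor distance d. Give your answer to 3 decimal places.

0.126

d = −(3/4) ln(1 − 4p/3) = −0.75 ln(1 − 0.154267) = −0.75 ln(0.845733)
  = −0.75 × (-0.167552) = 0.125664 substitutions/site.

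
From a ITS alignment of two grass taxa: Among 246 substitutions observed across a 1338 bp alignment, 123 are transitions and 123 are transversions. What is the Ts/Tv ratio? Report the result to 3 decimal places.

1.000

R = 123/123 = 1.000.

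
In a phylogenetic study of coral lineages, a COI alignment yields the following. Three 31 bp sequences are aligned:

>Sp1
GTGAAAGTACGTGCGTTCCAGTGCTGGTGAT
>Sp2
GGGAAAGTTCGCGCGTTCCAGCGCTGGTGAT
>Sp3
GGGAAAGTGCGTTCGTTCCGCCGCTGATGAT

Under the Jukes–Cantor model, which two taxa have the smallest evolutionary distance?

Sp1–Sp2: 4/31 differ, p = 0.129, d = 0.142.
Sp1–Sp3: 7/31 differ, p = 0.226, d = 0.269.
Sp2–Sp3: 6/31 differ, p = 0.194, d = 0.224.
The smallest distance is between Sp1 and Sp2.

Sp1 and Sp2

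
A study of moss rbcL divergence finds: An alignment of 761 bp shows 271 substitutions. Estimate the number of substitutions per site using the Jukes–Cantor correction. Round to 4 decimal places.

0.4830

p = 271/761 ≈ 0.35611.
d = −(3/4) ln(1 − 4p/3) = −0.75 ln(1 − 0.474813) = −0.75 ln(0.525187)
  = −0.75 × (-0.644001) = 0.483001 substitutions/site.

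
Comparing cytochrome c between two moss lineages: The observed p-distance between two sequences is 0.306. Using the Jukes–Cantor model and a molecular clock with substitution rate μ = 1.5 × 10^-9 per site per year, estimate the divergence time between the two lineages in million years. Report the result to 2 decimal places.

d = −(3/4) ln(1 − 4p/3) = −0.75 ln(1 − 0.408) = −0.75 ln(0.592)
  = −0.75 × (-0.524249) = 0.393187 substitutions/site.
Under a molecular clock d = 2μt, so t = d/(2μ) = 0.393187 / (2 × 1.5 × 10^-9) = 131.06 million years.

131.06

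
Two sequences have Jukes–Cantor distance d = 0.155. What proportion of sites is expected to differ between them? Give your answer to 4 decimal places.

p = (3/4)(1 − e^(−4d/3)) = 0.75 × (1 − e^(-0.206667)) = 0.75 × (1 − 0.813290) = 0.140033.

0.1400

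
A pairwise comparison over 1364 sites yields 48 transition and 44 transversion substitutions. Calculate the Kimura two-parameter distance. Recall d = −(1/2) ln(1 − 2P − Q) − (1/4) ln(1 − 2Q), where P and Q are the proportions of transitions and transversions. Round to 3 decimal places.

P = 48/1364 ≈ 0.035191 and Q = 44/1364 ≈ 0.032258.
Under the Kimura two-parameter model, d = −½ ln(1 − 2P − Q) − ¼ ln(1 − 2Q).
1 − 2P − Q = 0.89736, giving −½ ln(0.89736) = 0.054149.
1 − 2Q = 0.935484, giving −¼ ln(0.935484) = 0.016673.
d = 0.054149 + 0.016673 = 0.070822.

0.071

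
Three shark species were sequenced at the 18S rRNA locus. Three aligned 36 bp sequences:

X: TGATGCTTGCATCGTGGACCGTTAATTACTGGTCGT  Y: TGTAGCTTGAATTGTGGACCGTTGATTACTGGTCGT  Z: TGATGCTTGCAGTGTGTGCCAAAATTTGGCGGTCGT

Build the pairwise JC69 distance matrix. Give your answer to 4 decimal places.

d(X,Y) = 0.1536, d(X,Z) = 0.3924, d(Y,Z) = 0.5482

X–Y: 5/36 sites differ → p ≈ 0.138889, d = −0.75 ln(1 − 0.185185) = 0.153596 ≈ 0.1536.
X–Z: 11/36 sites differ → p ≈ 0.305556, d = −0.75 ln(1 − 0.407408) = 0.392437 ≈ 0.3924.
Y–Z: 14/36 sites differ → p ≈ 0.388889, d = −0.75 ln(1 − 0.518519) = 0.548166 ≈ 0.5482.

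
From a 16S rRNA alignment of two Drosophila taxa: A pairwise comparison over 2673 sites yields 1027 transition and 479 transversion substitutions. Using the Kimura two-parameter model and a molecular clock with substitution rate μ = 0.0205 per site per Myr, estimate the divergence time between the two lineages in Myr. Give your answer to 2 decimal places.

38.67

P = 1027/2673 ≈ 0.384212 and Q = 479/2673 ≈ 0.179199.
Under the Kimura two-parameter model, d = −½ ln(1 − 2P − Q) − ¼ ln(1 − 2Q).
1 − 2P − Q = 0.052377, giving −½ ln(0.052377) = 1.474644.
1 − 2Q = 0.641602, giving −¼ ln(0.641602) = 0.110947.
d = 1.474644 + 0.110947 = 1.585591.
Under a molecular clock d = 2μt, so t = d/(2μ) = 1.585591 / (2 × 0.0205) = 38.67 Myr.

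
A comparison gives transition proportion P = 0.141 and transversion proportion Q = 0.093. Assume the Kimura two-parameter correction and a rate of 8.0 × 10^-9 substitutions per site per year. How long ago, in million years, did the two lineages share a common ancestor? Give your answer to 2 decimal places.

17.90

Under the Kimura two-parameter model, d = −½ ln(1 − 2P − Q) − ¼ ln(1 − 2Q).
1 − 2P − Q = 0.625, giving −½ ln(0.625) = 0.235002.
1 − 2Q = 0.814, giving −¼ ln(0.814) = 0.051449.
d = 0.235002 + 0.051449 = 0.286451.
Under a molecular clock d = 2μt, so t = d/(2μ) = 0.286451 / (2 × 8.0 × 10^-9) = 17.90 million years.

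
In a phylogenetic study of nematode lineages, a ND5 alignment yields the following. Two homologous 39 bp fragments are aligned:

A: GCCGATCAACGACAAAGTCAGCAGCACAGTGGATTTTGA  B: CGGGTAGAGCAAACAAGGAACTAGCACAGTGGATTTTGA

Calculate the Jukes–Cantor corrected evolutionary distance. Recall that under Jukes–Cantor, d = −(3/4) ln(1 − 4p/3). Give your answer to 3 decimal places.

The sequences differ at 14 of 39 sites, so p = 14/39 ≈ 0.358974.
d = −(3/4) ln(1 − 4p/3) = −0.75 ln(1 − 0.478632) = −0.75 ln(0.521368)
  = −0.75 × (-0.651299) = 0.488474 substitutions/site.

0.488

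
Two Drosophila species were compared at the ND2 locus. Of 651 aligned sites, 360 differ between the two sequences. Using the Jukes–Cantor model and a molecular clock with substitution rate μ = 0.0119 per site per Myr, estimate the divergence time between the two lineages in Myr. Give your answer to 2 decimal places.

42.13

p = 360/651 ≈ 0.552995.
d = −(3/4) ln(1 − 4p/3) = −0.75 ln(1 − 0.737327) = −0.75 ln(0.262673)
  = −0.75 × (-1.336845) = 1.002634 substitutions/site.
Under a molecular clock d = 2μt, so t = d/(2μ) = 1.002634 / (2 × 0.0119) = 42.13 Myr.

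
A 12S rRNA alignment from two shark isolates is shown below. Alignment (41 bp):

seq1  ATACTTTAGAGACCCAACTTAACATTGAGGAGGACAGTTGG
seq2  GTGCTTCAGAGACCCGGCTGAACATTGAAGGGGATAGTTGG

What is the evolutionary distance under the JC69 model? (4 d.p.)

0.2597

The sequences differ at 9 of 41 sites (1, 3, 7, 16, 17, 20, 29, 31, 35), so p = 9/41 ≈ 0.219512.
d = −(3/4) ln(1 − 4p/3) = −0.75 ln(1 − 0.292683) = −0.75 ln(0.707317)
  = −0.75 × (-0.346276) = 0.259707 substitutions/site.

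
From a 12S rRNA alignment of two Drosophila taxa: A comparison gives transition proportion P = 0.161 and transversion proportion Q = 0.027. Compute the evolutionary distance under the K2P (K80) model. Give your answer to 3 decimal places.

0.229

Under the Kimura two-parameter model, d = −½ ln(1 − 2P − Q) − ¼ ln(1 − 2Q).
1 − 2P − Q = 0.651, giving −½ ln(0.651) = 0.214623.
1 − 2Q = 0.946, giving −¼ ln(0.946) = 0.013878.
d = 0.214623 + 0.013878 = 0.228501.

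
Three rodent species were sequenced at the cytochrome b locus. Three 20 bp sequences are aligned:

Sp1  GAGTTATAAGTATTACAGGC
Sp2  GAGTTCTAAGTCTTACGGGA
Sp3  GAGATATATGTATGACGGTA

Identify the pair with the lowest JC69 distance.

Sp1 and Sp2

Sp1–Sp2: 4/20 differ, p = 0.200, d = 0.233.
Sp1–Sp3: 6/20 differ, p = 0.300, d = 0.383.
Sp2–Sp3: 6/20 differ, p = 0.300, d = 0.383.
The smallest distance is between Sp1 and Sp2.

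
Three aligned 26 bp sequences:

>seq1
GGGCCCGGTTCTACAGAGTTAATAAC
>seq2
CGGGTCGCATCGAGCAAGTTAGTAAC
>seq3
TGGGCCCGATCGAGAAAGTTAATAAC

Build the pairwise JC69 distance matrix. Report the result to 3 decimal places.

d(seq1,seq2) = 0.539, d(seq1,seq3) = 0.334, d(seq2,seq3) = 0.276

seq1–seq2: 10/26 sites differ → p ≈ 0.384615, d = −0.75 ln(1 − 0.51282) = 0.539341 ≈ 0.539.
seq1–seq3: 7/26 sites differ → p ≈ 0.269231, d = −0.75 ln(1 − 0.358975) = 0.333515 ≈ 0.334.
seq2–seq3: 6/26 sites differ → p ≈ 0.230769, d = −0.75 ln(1 − 0.307692) = 0.275793 ≈ 0.276.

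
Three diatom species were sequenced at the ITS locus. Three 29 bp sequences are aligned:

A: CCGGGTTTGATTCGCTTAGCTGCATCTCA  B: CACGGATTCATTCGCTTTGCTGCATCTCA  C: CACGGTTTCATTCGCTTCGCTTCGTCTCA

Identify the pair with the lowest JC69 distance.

B and C

A–B: 5/29 differ, p = 0.172, d = 0.196.
A–C: 6/29 differ, p = 0.207, d = 0.242.
B–C: 4/29 differ, p = 0.138, d = 0.152.
The smallest distance is between B and C.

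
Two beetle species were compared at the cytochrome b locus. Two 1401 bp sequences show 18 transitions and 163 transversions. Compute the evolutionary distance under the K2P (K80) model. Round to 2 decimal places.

0.14

P = 18/1401 ≈ 0.012848 and Q = 163/1401 ≈ 0.116345.
Under the Kimura two-parameter model, d = −½ ln(1 − 2P − Q) − ¼ ln(1 − 2Q).
1 − 2P − Q = 0.857959, giving −½ ln(0.857959) = 0.076599.
1 − 2Q = 0.76731, giving −¼ ln(0.76731) = 0.066216.
d = 0.076599 + 0.066216 = 0.142815.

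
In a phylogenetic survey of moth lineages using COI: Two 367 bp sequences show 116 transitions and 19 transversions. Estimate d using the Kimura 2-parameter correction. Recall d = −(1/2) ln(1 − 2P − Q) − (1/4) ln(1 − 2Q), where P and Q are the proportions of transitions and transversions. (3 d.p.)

0.603

P = 116/367 ≈ 0.316076 and Q = 19/367 ≈ 0.051771.
Under the Kimura two-parameter model, d = −½ ln(1 − 2P − Q) − ¼ ln(1 − 2Q).
1 − 2P − Q = 0.316077, giving −½ ln(0.316077) = 0.575885.
1 − 2Q = 0.896458, giving −¼ ln(0.896458) = 0.027326.
d = 0.575885 + 0.027326 = 0.603211.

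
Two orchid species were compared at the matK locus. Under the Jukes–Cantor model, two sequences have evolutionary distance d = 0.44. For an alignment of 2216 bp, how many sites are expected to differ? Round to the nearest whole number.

Invert JC69: p = (3/4)(1 − e^(−4d/3)) = 0.75 × (1 − e^(-0.586667)) = 0.75 × (1 − 0.556178) = 0.332867.
Expected differing sites = pL ≈ 0.332867 × 2216 = 737.633272 ≈ 738.

738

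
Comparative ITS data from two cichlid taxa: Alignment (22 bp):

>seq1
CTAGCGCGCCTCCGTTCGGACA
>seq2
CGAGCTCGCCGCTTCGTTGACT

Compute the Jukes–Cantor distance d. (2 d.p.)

The sequences differ at 10 of 22 sites (2, 6, 11, 13, 14, 15, 16, 17, 18, 22), so p = 10/22 ≈ 0.454545.
d = −(3/4) ln(1 − 4p/3) = −0.75 ln(1 − 0.60606) = −0.75 ln(0.39394)
  = −0.75 × (-0.931557) = 0.698668 substitutions/site.

0.70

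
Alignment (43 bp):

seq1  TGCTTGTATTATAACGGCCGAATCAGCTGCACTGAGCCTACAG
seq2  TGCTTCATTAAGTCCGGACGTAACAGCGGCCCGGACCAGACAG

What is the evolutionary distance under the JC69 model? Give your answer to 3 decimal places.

0.514

The sequences differ at 16 of 43 sites, so p = 16/43 ≈ 0.372093.
d = −(3/4) ln(1 − 4p/3) = −0.75 ln(1 − 0.496124) = −0.75 ln(0.503876)
  = −0.75 × (-0.685425) = 0.514069 substitutions/site.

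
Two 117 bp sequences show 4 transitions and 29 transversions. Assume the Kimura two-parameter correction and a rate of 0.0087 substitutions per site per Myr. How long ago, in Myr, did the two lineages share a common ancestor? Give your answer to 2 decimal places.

P = 4/117 ≈ 0.034188 and Q = 29/117 ≈ 0.247863.
Under the Kimura two-parameter model, d = −½ ln(1 − 2P − Q) − ¼ ln(1 − 2Q).
1 − 2P − Q = 0.683761, giving −½ ln(0.683761) = 0.190073.
1 − 2Q = 0.504274, giving −¼ ln(0.504274) = 0.171159.
d = 0.190073 + 0.171159 = 0.361232.
Under a molecular clock d = 2μt, so t = d/(2μ) = 0.361232 / (2 × 0.0087) = 20.76 Myr.

20.76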